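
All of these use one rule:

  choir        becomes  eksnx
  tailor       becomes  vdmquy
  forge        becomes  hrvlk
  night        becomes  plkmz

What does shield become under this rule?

In choir: c→e is +2, h→k is +3, o→s is +4, i→n is +5 — the shift increases by 1 each position. Each letter shifts forward by (position + 2), i.e. 2, 3, 4, … — the shift grows by one for each successive letter.
For shield: s+2=u, h+3=k, i+4=m, e+5=j, l+6=r, d+7=k.

ukmjrk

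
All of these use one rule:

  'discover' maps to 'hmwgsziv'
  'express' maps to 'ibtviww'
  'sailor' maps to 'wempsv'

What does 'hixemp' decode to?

detail

This is a Caesar cipher with shift 4.
Reversing it on hixemp: h−4=d, i−4=e, x−4=t, e−4=a, m−4=i, p−4=l.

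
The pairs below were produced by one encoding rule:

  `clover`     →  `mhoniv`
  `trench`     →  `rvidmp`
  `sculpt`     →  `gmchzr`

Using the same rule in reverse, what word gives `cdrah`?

c(2)→m(12) and l(11)→h(7) fit y≡11x+16 (mod 26); the inverse of 11 mod 26 is 19. Each letter's alphabet position (a=0..z=25) is mapped through 11·x+16 mod 26 — an affine cipher.
Decoding cdrah: c(2)→19·(2−16)≡20=u; d(3)→19·(3−16)≡13=n; r(17)→19·(17−16)≡19=t; a(0)→19·(0−16)≡8=i; h(7)→19·(7−16)≡11=l (all mod 26).

until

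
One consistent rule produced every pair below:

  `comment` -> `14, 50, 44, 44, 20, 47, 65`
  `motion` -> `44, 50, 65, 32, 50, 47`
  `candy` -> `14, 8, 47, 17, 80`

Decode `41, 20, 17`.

led

c(#3)→14 and o(#15)→50: differences scale by 3, so n = 3·pos + 5. Each letter becomes 3×(its alphabet position, a=1..z=26) + 5.
Reversing it on 41, 20, 17: 41→(41−5)÷3=12=l, 20→(20−5)÷3=5=e, 17→(17−5)÷3=4=d.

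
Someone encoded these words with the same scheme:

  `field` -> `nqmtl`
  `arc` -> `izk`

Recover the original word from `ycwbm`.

quote

Every letter moves 8 places later in the alphabet, wrapping around z→a.
Undoing it on ycwbm: y−8=q, c−8=u, w−8=o, b−8=t, m−8=e.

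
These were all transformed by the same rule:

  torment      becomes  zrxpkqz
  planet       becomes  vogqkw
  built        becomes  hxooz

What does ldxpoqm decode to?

farming

Shifts by position in torment: pos 0: t→z (+6), pos 1: o→r (+3), pos 2: r→x (+6), pos 3: m→p (+3) — repeating every 2. A repeating key of period 2 is used — shifts +6, +3 over and over.
Decoding ldxpoqm: l−6=f, d−3=a, x−6=r, p−3=m, o−6=i, q−3=n, m−6=g.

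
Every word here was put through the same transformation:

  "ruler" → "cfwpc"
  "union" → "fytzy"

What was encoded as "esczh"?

throw

It's a constant shift of +11 (ROT11).
Reversing it on esczh: e−11=t, s−11=h, c−11=r, z−11=o, h−11=w.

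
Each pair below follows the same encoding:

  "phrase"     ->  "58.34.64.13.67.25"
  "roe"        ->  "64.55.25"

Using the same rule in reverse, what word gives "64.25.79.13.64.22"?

reward

The formula is n = 3×(alphabet index, a=1) + 10.
Reversing it on 64.25.79.13.64.22: 64→(64−10)÷3=18=r, 25→(25−10)÷3=5=e, 79→(79−10)÷3=23=w, 13→(13−10)÷3=1=a, 64→(64−10)÷3=18=r, 22→(22−10)÷3=4=d.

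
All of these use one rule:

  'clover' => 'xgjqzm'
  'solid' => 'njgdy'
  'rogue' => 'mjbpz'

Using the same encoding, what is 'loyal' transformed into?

Compare letters: c→x is +21, l→g is +21, o→j is +21 — a constant shift. It's a constant shift of +21 (ROT21).
On loyal: l+21=g, o+21=j, y+21=t, a+21=v, l+21=g.

gjtvg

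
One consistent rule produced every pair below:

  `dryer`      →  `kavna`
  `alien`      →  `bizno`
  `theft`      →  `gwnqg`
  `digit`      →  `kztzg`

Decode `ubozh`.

panic

Each letter's alphabet position (a=0..z=25) is mapped through 3·x+1 mod 26 — an affine cipher.
Decoding ubozh: u(20)→9·(20−1)≡15=p; b(1)→9·(1−1)≡0=a; o(14)→9·(14−1)≡13=n; z(25)→9·(25−1)≡8=i; h(7)→9·(7−1)≡2=c (all mod 26).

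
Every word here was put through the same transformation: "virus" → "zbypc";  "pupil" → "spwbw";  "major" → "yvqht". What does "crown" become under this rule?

udvyj

The output letters match the input read backwards, each shifted +7: virus reversed is suriv. Read the word backwards and shift each letter +7.
On crown: reverse → nworc; then shift: n+7=u, w+7=d, o+7=v, r+7=y, c+7=j.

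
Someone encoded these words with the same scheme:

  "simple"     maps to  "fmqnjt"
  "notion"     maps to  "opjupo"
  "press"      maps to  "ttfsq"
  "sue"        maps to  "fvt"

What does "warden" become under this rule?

ofesbx

The output letters match the input read backwards, each shifted +1: simple reversed is elpmis. Read the word backwards and shift each letter +1.
Applying it to warden: reverse → nedraw; then shift: n+1=o, e+1=f, d+1=e, r+1=s, a+1=b, w+1=x.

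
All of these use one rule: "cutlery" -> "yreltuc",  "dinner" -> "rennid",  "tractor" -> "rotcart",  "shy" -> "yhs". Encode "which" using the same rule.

hcihw

The output letters match the input read backwards: cutlery reversed is yreltuc. The word is simply reversed.
For which: reverse → hcihw.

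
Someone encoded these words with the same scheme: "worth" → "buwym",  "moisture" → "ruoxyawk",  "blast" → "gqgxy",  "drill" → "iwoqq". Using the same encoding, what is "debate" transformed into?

ikggyk

Two shifts are in play — +6 for a/e/i/o/u, +5 for every other letter.
On debate: d(cons)+5=i, e(vowel)+6=k, b(cons)+5=g, a(vowel)+6=g, t(cons)+5=y, e(vowel)+6=k.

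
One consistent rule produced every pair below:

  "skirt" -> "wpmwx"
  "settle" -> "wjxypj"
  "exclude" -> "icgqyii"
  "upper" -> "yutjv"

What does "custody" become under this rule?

Shifts by position in skirt: pos 0: s→w (+4), pos 1: k→p (+5), pos 2: i→m (+4), pos 3: r→w (+5) — repeating every 2. The shifts repeat in a cycle of length 2: positions 0,1,… shift by +4, +5, then the pattern repeats.
For custody: c+4=g, u+5=z, s+4=w, t+5=y, o+4=s, d+5=i, y+4=c.

gzwysic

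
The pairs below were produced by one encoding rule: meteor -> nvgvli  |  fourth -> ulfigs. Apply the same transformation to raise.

Each pair mirrors across the alphabet (m↔n, e↔v, t↔g): positions sum to 25. Letters are reflected about the middle of the alphabet (position → 25−position): Atbash.
For raise: r↔i, a↔z, i↔r, s↔h, e↔v.

izrhv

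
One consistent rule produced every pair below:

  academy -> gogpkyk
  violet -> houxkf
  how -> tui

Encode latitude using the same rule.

xgfofapk

The rule splits by letter class: vowels +6, consonants +12.
For latitude: l(cons)+12=x, a(vowel)+6=g, t(cons)+12=f, i(vowel)+6=o, t(cons)+12=f, u(vowel)+6=a, d(cons)+12=p, e(vowel)+6=k.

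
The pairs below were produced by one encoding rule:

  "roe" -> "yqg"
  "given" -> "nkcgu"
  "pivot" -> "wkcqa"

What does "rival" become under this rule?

The shift depends on letter class: consonant r→y is +7, but vowel o→q is +2. The rule splits by letter class: vowels +2, consonants +7.
Applying it to rival: r(cons)+7=y, i(vowel)+2=k, v(cons)+7=c, a(vowel)+2=c, l(cons)+7=s.

ykccs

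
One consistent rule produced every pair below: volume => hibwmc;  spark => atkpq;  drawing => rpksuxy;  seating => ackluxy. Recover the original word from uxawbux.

v(21)→h(7) and o(14)→i(8) fit y≡11x+10 (mod 26); the inverse of 11 mod 26 is 19. This is an affine cipher: with a=0,…,z=25, each position x becomes (11x+10) mod 26.
Undoing it on uxawbux: u(20)→19·(20−10)≡8=i; x(23)→19·(23−10)≡13=n; a(0)→19·(0−10)≡18=s; w(22)→19·(22−10)≡20=u; b(1)→19·(1−10)≡11=l; u(20)→19·(20−10)≡8=i; x(23)→19·(23−10)≡13=n (all mod 26).

insulin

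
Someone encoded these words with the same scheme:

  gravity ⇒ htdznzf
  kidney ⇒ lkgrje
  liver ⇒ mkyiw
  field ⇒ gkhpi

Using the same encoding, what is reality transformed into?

The shift increases by 1 at each position, starting from +1: 1, 2, 3, ….
On reality: r+1=s, e+2=g, a+3=d, l+4=p, i+5=n, t+6=z, y+7=f.

sgdpnzf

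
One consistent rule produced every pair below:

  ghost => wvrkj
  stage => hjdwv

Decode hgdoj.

glade

The output letters match the input read backwards, each shifted +3: ghost reversed is tsohg. The word is reversed, then every letter is shifted forward by 3.
Undoing it on hgdoj: shift back: h−3=e, g−3=d, d−3=a, o−3=l, j−3=g → edalg; then reverse → glade.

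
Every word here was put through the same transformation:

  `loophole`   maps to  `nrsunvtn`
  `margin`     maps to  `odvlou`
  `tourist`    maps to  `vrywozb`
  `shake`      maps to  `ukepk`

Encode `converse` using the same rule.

errakyan

In loophole: l→n is +2, o→r is +3, o→s is +4, p→u is +5 — the shift increases by 1 each position. Letter i (0-indexed) is shifted by i+2, so successive shifts are 2, 3, 4, ….
On converse: c+2=e, o+3=r, n+4=r, v+5=a, e+6=k, r+7=y, s+8=a, e+9=n.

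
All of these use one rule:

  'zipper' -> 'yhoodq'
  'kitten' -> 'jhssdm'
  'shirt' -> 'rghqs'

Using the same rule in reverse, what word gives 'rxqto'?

It's a constant shift of +25 (ROT25).
Undoing it on rxqto: r−25=s, x−25=y, q−25=r, t−25=u, o−25=p.

syrup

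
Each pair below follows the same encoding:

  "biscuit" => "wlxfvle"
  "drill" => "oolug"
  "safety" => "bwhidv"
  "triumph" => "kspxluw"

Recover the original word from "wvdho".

least

The output letters match the input read backwards, each shifted +3: biscuit reversed is tiucsib. Two steps: reverse the string, then apply a Caesar shift of +3.
Reversing it on wvdho: shift back: w−3=t, v−3=s, d−3=a, h−3=e, o−3=l → tsael; then reverse → least.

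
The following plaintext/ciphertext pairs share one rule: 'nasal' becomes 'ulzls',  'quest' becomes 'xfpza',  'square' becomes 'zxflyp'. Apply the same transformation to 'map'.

tlw

The shift depends on letter class: consonant n→u is +7, but vowel a→l is +11. Two shifts are in play — +11 for a/e/i/o/u, +7 for every other letter.
For map: m(cons)+7=t, a(vowel)+11=l, p(cons)+7=w.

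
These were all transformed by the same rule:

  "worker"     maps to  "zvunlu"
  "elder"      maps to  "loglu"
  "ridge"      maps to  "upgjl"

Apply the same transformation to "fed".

ilg

The shift depends on letter class: consonant w→z is +3, but vowel o→v is +7. Vowels shift forward by 7 and consonants shift forward by 3.
For fed: f(cons)+3=i, e(vowel)+7=l, d(cons)+3=g.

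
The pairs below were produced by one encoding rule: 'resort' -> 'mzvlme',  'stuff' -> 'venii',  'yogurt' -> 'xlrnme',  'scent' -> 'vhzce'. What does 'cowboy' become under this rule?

hlfylx

r(17)→m(12) and e(4)→z(25) fit y≡9x+15 (mod 26); the inverse of 9 mod 26 is 3. This is an affine cipher: with a=0,…,z=25, each position x becomes (9x+15) mod 26.
Applying it to cowboy: c(2)→9·2+15≡7=h; o(14)→9·14+15≡11=l; w(22)→9·22+15≡5=f; b(1)→9·1+15≡24=y; o(14)→9·14+15≡11=l; y(24)→9·24+15≡23=x (all mod 26).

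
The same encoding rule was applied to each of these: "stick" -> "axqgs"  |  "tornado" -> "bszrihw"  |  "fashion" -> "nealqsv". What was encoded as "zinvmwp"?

refresh

Shifts by position in stick: pos 0: s→a (+8), pos 1: t→x (+4), pos 2: i→q (+8), pos 3: c→g (+4) — repeating every 2. It's a Vigenère-style cipher with numeric key [8,4]: position i shifts by key[i mod 2].
Undoing it on zinvmwp: z−8=r, i−4=e, n−8=f, v−4=r, m−8=e, w−4=s, p−8=h.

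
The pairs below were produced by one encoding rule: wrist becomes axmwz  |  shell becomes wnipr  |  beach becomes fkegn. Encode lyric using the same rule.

The shifts repeat in a cycle of length 3: positions 0,1,… shift by +4, +6, +4, then the pattern repeats.
On lyric: l+4=p, y+6=e, r+4=v, i+4=m, c+6=i.

pevmi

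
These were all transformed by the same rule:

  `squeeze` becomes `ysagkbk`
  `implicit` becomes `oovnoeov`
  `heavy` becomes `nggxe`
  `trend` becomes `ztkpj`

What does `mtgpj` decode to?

grand

Shifts by position in squeeze: pos 0: s→y (+6), pos 1: q→s (+2), pos 2: u→a (+6), pos 3: e→g (+2) — repeating every 2. It's a Vigenère-style cipher with numeric key [6,2]: position i shifts by key[i mod 2].
Undoing it on mtgpj: m−6=g, t−2=r, g−6=a, p−2=n, j−6=d.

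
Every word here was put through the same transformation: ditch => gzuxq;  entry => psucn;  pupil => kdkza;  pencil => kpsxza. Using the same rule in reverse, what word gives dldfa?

usual

Each letter's alphabet position (a=0..z=25) is mapped through 9·x+5 mod 26 — an affine cipher.
Reversing it on dldfa: d(3)→3·(3−5)≡20=u; l(11)→3·(11−5)≡18=s; d(3)→3·(3−5)≡20=u; f(5)→3·(5−5)≡0=a; a(0)→3·(0−5)≡11=l (all mod 26).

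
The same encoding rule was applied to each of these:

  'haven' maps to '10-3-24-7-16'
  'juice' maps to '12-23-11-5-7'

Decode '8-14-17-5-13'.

Each letter is replaced by its alphabet position (a=1..z=26) + 2.
Undoing it on 8-14-17-5-13: 8→(8−2)÷1=6=f, 14→(14−2)÷1=12=l, 17→(17−2)÷1=15=o, 5→(5−2)÷1=3=c, 13→(13−2)÷1=11=k.

flock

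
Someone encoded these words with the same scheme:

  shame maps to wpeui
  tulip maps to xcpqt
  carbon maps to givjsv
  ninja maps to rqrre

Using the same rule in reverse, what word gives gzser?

A repeating key of period 2 is used — shifts +4, +8 over and over.
Reversing it on gzser: g−4=c, z−8=r, s−4=o, e−8=w, r−4=n.

crown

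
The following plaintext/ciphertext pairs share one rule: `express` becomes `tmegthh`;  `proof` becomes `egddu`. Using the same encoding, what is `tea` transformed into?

Compare letters: e→t is +15, x→m is +15, p→e is +15 — a constant shift. Each letter is shifted forward by 15 in the alphabet (a Caesar shift of +15).
Applying it to tea: t+15=i, e+15=t, a+15=p.

itp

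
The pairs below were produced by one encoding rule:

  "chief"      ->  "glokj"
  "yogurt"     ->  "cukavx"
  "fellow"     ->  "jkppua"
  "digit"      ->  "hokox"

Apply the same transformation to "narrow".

The shift depends on letter class: consonant c→g is +4, but vowel i→o is +6. Two shifts are in play — +6 for a/e/i/o/u, +4 for every other letter.
For narrow: n(cons)+4=r, a(vowel)+6=g, r(cons)+4=v, r(cons)+4=v, o(vowel)+6=u, w(cons)+4=a.

rgvvua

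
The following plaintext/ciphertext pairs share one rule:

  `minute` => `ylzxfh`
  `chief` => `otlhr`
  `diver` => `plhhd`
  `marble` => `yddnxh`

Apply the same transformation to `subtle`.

exnfxh

The shift depends on letter class: consonant m→y is +12, but vowel i→l is +3. Two shifts are in play — +3 for a/e/i/o/u, +12 for every other letter.
On subtle: s(cons)+12=e, u(vowel)+3=x, b(cons)+12=n, t(cons)+12=f, l(cons)+12=x, e(vowel)+3=h.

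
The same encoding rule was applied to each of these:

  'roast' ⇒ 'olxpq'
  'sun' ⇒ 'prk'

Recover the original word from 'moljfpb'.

promise

Compare letters: r→o is +23, o→l is +23, a→x is +23 — a constant shift. Every letter moves 23 places later in the alphabet, wrapping around z→a.
Decoding moljfpb: m−23=p, o−23=r, l−23=o, j−23=m, f−23=i, p−23=s, b−23=e.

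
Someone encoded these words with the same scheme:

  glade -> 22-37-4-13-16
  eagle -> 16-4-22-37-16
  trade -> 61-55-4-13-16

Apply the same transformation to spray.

g(#7)→22 and l(#12)→37: differences scale by 3, so n = 3·pos + 1. The formula is n = 3×(alphabet index, a=1) + 1.
For spray: s=19→58, p=16→49, r=18→55, a=1→4, y=25→76.

58-49-55-4-76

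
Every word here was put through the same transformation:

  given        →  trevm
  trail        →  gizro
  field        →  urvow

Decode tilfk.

Each pair mirrors across the alphabet (g↔t, i↔r, v↔e): positions sum to 25. Each letter is replaced by its mirror in the alphabet: a↔z, b↔y, c↔x, and so on (the Atbash cipher).
Decoding tilfk: t↔g, i↔r, l↔o, f↔u, k↔p.

group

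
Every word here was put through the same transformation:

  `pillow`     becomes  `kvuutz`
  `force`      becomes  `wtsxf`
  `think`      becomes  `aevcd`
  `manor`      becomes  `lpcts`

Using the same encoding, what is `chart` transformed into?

xepsa

p(15)→k(10) and i(8)→v(21) fit y≡17x+15 (mod 26); the inverse of 17 mod 26 is 23. Treating letters as 0–25, the rule is x ↦ 17x + 15 (mod 26).
Applying it to chart: c(2)→17·2+15≡23=x; h(7)→17·7+15≡4=e; a(0)→17·0+15≡15=p; r(17)→17·17+15≡18=s; t(19)→17·19+15≡0=a (all mod 26).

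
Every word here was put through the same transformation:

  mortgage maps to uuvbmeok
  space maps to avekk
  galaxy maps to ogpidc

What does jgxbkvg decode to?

battery

Shifts by position in mortgage: pos 0: m→u (+8), pos 1: o→u (+6), pos 2: r→v (+4), pos 3: t→b (+8), pos 4: g→m (+6), pos 5: a→e (+4) — repeating every 3. The shifts repeat in a cycle of length 3: positions 0,1,… shift by +8, +6, +4, then the pattern repeats.
Reversing it on jgxbkvg: j−8=b, g−6=a, x−4=t, b−8=t, k−6=e, v−4=r, g−8=y.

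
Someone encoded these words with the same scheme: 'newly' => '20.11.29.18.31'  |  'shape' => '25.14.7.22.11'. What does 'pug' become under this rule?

22.27.13

n is letter #14 and maps to 20: an offset of 6. Letters become their 1-based position plus 6 (so a→7, b→8, …).
For pug: p=16→22, u=21→27, g=7→13.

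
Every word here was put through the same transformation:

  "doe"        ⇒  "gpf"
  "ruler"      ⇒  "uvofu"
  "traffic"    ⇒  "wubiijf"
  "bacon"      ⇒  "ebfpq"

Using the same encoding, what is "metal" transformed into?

pfwbo

The shift depends on letter class: consonant d→g is +3, but vowel o→p is +1. The rule splits by letter class: vowels +1, consonants +3.
For metal: m(cons)+3=p, e(vowel)+1=f, t(cons)+3=w, a(vowel)+1=b, l(cons)+3=o.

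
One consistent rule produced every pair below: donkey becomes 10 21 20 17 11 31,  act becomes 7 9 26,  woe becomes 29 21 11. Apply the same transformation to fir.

The number is (letter's place in the alphabet, a=1) + 6.
Applying it to fir: f=6→12, i=9→15, r=18→24.

12 15 24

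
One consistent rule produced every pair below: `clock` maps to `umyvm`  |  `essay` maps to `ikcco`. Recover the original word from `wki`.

yam

The output letters match the input read backwards, each shifted +10: clock reversed is kcolc. Two steps: reverse the string, then apply a Caesar shift of +10.
Decoding wki: shift back: w−10=m, k−10=a, i−10=y → may; then reverse → yam.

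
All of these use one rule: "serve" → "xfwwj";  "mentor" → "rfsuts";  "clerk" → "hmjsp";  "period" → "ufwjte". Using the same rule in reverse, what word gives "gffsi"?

beard

Shifts by position in serve: pos 0: s→x (+5), pos 1: e→f (+1), pos 2: r→w (+5), pos 3: v→w (+1) — repeating every 2. A repeating key of period 2 is used — shifts +5, +1 over and over.
Decoding gffsi: g−5=b, f−1=e, f−5=a, s−1=r, i−5=d.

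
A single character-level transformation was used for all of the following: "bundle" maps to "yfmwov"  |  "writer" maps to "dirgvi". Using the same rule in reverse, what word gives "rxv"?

ice

Each pair mirrors across the alphabet (b↔y, u↔f, n↔m): positions sum to 25. Each letter is replaced by its mirror in the alphabet: a↔z, b↔y, c↔x, and so on (the Atbash cipher).
Decoding rxv: r↔i, x↔c, v↔e.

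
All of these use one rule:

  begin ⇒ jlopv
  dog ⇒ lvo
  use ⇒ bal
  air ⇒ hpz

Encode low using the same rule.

tve

The shift depends on letter class: consonant b→j is +8, but vowel e→l is +7. Two shifts are in play — +7 for a/e/i/o/u, +8 for every other letter.
On low: l(cons)+8=t, o(vowel)+7=v, w(cons)+8=e.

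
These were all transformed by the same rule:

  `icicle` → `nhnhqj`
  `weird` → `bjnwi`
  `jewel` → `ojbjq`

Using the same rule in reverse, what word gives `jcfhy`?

exact

Compare letters: i→n is +5, c→h is +5, i→n is +5 — a constant shift. Each letter is shifted forward by 5 in the alphabet (a Caesar shift of +5).
Decoding jcfhy: j−5=e, c−5=x, f−5=a, h−5=c, y−5=t.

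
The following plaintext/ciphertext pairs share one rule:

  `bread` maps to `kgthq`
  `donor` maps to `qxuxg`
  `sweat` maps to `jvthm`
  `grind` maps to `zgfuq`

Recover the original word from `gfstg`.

river

b(1)→k(10) and r(17)→g(6) fit y≡3x+7 (mod 26); the inverse of 3 mod 26 is 9. Each letter's alphabet position (a=0..z=25) is mapped through 3·x+7 mod 26 — an affine cipher.
Reversing it on gfstg: g(6)→9·(6−7)≡17=r; f(5)→9·(5−7)≡8=i; s(18)→9·(18−7)≡21=v; t(19)→9·(19−7)≡4=e; g(6)→9·(6−7)≡17=r (all mod 26).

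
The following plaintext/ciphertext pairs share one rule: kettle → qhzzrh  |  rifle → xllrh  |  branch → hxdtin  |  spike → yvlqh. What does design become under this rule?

jhylmt

The shift depends on letter class: consonant k→q is +6, but vowel e→h is +3. Two shifts are in play — +3 for a/e/i/o/u, +6 for every other letter.
For design: d(cons)+6=j, e(vowel)+3=h, s(cons)+6=y, i(vowel)+3=l, g(cons)+6=m, n(cons)+6=t.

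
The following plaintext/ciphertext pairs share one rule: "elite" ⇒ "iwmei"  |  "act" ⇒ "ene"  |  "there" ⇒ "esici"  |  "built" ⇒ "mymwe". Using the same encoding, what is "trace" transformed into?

eceni

The shift depends on letter class: consonant l→w is +11, but vowel e→i is +4. Two shifts are in play — +4 for a/e/i/o/u, +11 for every other letter.
For trace: t(cons)+11=e, r(cons)+11=c, a(vowel)+4=e, c(cons)+11=n, e(vowel)+4=i.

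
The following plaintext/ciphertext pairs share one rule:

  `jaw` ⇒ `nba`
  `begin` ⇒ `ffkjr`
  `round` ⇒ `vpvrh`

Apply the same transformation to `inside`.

The shift depends on letter class: consonant j→n is +4, but vowel a→b is +1. The rule splits by letter class: vowels +1, consonants +4.
For inside: i(vowel)+1=j, n(cons)+4=r, s(cons)+4=w, i(vowel)+1=j, d(cons)+4=h, e(vowel)+1=f.

jrwjhf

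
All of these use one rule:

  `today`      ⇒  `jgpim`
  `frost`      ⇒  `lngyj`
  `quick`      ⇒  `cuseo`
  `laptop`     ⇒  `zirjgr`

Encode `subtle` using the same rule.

yutjza

t(19)→j(9) and o(14)→g(6) fit y≡11x+8 (mod 26); the inverse of 11 mod 26 is 19. Each letter's alphabet position (a=0..z=25) is mapped through 11·x+8 mod 26 — an affine cipher.
On subtle: s(18)→11·18+8≡24=y; u(20)→11·20+8≡20=u; b(1)→11·1+8≡19=t; t(19)→11·19+8≡9=j; l(11)→11·11+8≡25=z; e(4)→11·4+8≡0=a (all mod 26).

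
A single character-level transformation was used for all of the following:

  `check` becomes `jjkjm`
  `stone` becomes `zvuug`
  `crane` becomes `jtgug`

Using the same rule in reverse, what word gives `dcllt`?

wafer

Shifts by position in check: pos 0: c→j (+7), pos 1: h→j (+2), pos 2: e→k (+6), pos 3: c→j (+7), pos 4: k→m (+2) — repeating every 3. A repeating key of period 3 is used — shifts +7, +2, +6 over and over.
Decoding dcllt: d−7=w, c−2=a, l−6=f, l−7=e, t−2=r.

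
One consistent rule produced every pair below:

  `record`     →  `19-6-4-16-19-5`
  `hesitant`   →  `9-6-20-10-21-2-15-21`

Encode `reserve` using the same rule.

r is letter #18 and maps to 19: an offset of 1. Letters become their 1-based position plus 1 (so a→2, b→3, …).
Applying it to reserve: r=18→19, e=5→6, s=19→20, e=5→6, r=18→19, v=22→23, e=5→6.

19-6-20-6-19-23-6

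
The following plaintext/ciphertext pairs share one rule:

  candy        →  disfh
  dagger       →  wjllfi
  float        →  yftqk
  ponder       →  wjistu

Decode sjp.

The output letters match the input read backwards, each shifted +5: candy reversed is ydnac. The word is reversed, then every letter is shifted forward by 5.
Reversing it on sjp: shift back: s−5=n, j−5=e, p−5=k → nek; then reverse → ken.

ken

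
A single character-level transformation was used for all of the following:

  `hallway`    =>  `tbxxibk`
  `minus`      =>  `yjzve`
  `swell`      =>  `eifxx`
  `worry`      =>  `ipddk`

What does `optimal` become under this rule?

The rule splits by letter class: vowels +1, consonants +12.
On optimal: o(vowel)+1=p, p(cons)+12=b, t(cons)+12=f, i(vowel)+1=j, m(cons)+12=y, a(vowel)+1=b, l(cons)+12=x.

pbfjybx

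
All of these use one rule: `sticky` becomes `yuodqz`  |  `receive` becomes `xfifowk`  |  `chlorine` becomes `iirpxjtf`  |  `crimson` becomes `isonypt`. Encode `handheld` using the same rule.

Shifts by position in sticky: pos 0: s→y (+6), pos 1: t→u (+1), pos 2: i→o (+6), pos 3: c→d (+1) — repeating every 2. It's a Vigenère-style cipher with numeric key [6,1]: position i shifts by key[i mod 2].
On handheld: h+6=n, a+1=b, n+6=t, d+1=e, h+6=n, e+1=f, l+6=r, d+1=e.

nbtenfre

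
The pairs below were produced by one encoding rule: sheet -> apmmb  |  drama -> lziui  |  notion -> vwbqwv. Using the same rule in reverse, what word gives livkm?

dance

Compare letters: s→a is +8, h→p is +8, e→m is +8 — a constant shift. Every letter moves 8 places later in the alphabet, wrapping around z→a.
Decoding livkm: l−8=d, i−8=a, v−8=n, k−8=c, m−8=e.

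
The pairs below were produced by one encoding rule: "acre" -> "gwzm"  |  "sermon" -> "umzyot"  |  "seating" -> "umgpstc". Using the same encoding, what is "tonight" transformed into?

a(0)→g(6) and c(2)→w(22) fit y≡21x+6 (mod 26); the inverse of 21 mod 26 is 5. This is an affine cipher: with a=0,…,z=25, each position x becomes (21x+6) mod 26.
Applying it to tonight: t(19)→21·19+6≡15=p; o(14)→21·14+6≡14=o; n(13)→21·13+6≡19=t; i(8)→21·8+6≡18=s; g(6)→21·6+6≡2=c; h(7)→21·7+6≡23=x; t(19)→21·19+6≡15=p (all mod 26).

potscxp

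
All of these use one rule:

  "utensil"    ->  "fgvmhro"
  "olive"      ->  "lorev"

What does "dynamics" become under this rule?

wbmznrxh

Each pair mirrors across the alphabet (u↔f, t↔g, e↔v): positions sum to 25. Each letter is replaced by its mirror in the alphabet: a↔z, b↔y, c↔x, and so on (the Atbash cipher).
On dynamics: d↔w, y↔b, n↔m, a↔z, m↔n, i↔r, c↔x, s↔h.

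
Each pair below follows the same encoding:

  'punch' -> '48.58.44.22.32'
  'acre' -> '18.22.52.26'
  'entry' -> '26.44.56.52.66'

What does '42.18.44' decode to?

man

p(#16)→48 and u(#21)→58: differences scale by 2, so n = 2·pos + 16. The formula is n = 2×(alphabet index, a=1) + 16.
Decoding 42.18.44: 42→(42−16)÷2=13=m, 18→(18−16)÷2=1=a, 44→(44−16)÷2=14=n.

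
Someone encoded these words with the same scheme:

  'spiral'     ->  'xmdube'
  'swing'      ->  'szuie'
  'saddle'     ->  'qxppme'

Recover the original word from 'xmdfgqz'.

Read the word backwards and shift each letter +12.
Reversing it on xmdfgqz: shift back: x−12=l, m−12=a, d−12=r, f−12=t, g−12=u, q−12=e, z−12=n → lartuen; then reverse → neutral.

neutral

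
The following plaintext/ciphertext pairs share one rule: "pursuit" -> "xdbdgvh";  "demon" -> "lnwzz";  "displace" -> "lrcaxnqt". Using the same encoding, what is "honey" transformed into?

pxxpk

In pursuit: p→x is +8, u→d is +9, r→b is +10, s→d is +11 — the shift increases by 1 each position. Letter i (0-indexed) is shifted by i+8, so successive shifts are 8, 9, 10, ….
Applying it to honey: h+8=p, o+9=x, n+10=x, e+11=p, y+12=k.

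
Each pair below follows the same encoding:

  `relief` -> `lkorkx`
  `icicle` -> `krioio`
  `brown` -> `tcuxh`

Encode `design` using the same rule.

The word is reversed, then every letter is shifted forward by 6.
Applying it to design: reverse → ngised; then shift: n+6=t, g+6=m, i+6=o, s+6=y, e+6=k, d+6=j.

tmoykj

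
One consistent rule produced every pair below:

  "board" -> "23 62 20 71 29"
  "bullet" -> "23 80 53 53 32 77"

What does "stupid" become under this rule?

b(#2)→23 and o(#15)→62: differences scale by 3, so n = 3·pos + 17. Each letter becomes 3×(its alphabet position, a=1..z=26) + 17.
Applying it to stupid: s=19→74, t=20→77, u=21→80, p=16→65, i=9→44, d=4→29.

74 77 80 65 44 29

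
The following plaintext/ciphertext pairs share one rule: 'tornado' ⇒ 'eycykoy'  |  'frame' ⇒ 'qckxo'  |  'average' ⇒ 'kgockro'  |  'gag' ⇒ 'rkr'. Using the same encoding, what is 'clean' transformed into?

nwoky

The shift depends on letter class: consonant t→e is +11, but vowel o→y is +10. Two shifts are in play — +10 for a/e/i/o/u, +11 for every other letter.
For clean: c(cons)+11=n, l(cons)+11=w, e(vowel)+10=o, a(vowel)+10=k, n(cons)+11=y.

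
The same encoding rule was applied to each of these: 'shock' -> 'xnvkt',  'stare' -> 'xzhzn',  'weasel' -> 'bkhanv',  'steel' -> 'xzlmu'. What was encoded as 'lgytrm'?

garlic

In shock: s→x is +5, h→n is +6, o→v is +7, c→k is +8 — the shift increases by 1 each position. The shift increases by 1 at each position, starting from +5: 5, 6, 7, ….
Undoing it on lgytrm: l−5=g, g−6=a, y−7=r, t−8=l, r−9=i, m−10=c.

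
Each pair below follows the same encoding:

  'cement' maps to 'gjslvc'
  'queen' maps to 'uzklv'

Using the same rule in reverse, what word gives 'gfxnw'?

cargo

The shift increases by 1 at each position, starting from +4: 4, 5, 6, ….
Reversing it on gfxnw: g−4=c, f−5=a, x−6=r, n−7=g, w−8=o.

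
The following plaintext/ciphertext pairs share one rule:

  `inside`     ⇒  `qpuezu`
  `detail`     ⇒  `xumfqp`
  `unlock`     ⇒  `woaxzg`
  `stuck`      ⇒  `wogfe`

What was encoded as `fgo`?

The output letters match the input read backwards, each shifted +12: inside reversed is edisni. The word is reversed, then every letter is shifted forward by 12.
Reversing it on fgo: shift back: f−12=t, g−12=u, o−12=c → tuc; then reverse → cut.

cut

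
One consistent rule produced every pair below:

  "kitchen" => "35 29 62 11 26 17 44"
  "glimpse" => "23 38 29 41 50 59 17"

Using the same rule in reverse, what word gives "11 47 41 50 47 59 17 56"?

composer

Each letter becomes 3×(its alphabet position, a=1..z=26) + 2.
Decoding 11 47 41 50 47 59 17 56: 11→(11−2)÷3=3=c, 47→(47−2)÷3=15=o, 41→(41−2)÷3=13=m, 50→(50−2)÷3=16=p, 47→(47−2)÷3=15=o, 59→(59−2)÷3=19=s, 17→(17−2)÷3=5=e, 56→(56−2)÷3=18=r.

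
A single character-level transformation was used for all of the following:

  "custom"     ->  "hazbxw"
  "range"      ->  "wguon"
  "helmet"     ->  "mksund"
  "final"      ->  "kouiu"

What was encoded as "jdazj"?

In custom: c→h is +5, u→a is +6, s→z is +7, t→b is +8 — the shift increases by 1 each position. The shift increases by 1 at each position, starting from +5: 5, 6, 7, ….
Reversing it on jdazj: j−5=e, d−6=x, a−7=t, z−8=r, j−9=a.

extra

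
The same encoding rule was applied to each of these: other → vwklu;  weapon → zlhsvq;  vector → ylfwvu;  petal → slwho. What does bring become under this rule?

The shift depends on letter class: consonant t→w is +3, but vowel o→v is +7. Two shifts are in play — +7 for a/e/i/o/u, +3 for every other letter.
Applying it to bring: b(cons)+3=e, r(cons)+3=u, i(vowel)+7=p, n(cons)+3=q, g(cons)+3=j.

eupqj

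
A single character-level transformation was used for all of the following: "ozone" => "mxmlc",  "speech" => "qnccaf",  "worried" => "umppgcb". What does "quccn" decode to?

sweep

Every letter moves 24 places later in the alphabet, wrapping around z→a.
Undoing it on quccn: q−24=s, u−24=w, c−24=e, c−24=e, n−24=p.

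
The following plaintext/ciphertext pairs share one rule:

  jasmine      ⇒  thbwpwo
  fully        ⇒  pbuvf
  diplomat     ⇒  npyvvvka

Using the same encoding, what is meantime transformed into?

wljxarwl

Shifts by position in jasmine: pos 0: j→t (+10), pos 1: a→h (+7), pos 2: s→b (+9), pos 3: m→w (+10), pos 4: i→p (+7), pos 5: n→w (+9) — repeating every 3. It's a Vigenère-style cipher with numeric key [10,7,9]: position i shifts by key[i mod 3].
For meantime: m+10=w, e+7=l, a+9=j, n+10=x, t+7=a, i+9=r, m+10=w, e+7=l.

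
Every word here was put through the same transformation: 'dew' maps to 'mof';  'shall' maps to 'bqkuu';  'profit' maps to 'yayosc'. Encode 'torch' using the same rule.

Vowels shift forward by 10 and consonants shift forward by 9.
On torch: t(cons)+9=c, o(vowel)+10=y, r(cons)+9=a, c(cons)+9=l, h(cons)+9=q.

cyalq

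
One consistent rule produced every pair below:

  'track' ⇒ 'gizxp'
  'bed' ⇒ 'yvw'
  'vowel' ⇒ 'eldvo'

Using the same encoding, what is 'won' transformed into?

dlm

Each pair mirrors across the alphabet (t↔g, r↔i, a↔z): positions sum to 25. Each letter is replaced by its mirror in the alphabet: a↔z, b↔y, c↔x, and so on (the Atbash cipher).
For won: w↔d, o↔l, n↔m.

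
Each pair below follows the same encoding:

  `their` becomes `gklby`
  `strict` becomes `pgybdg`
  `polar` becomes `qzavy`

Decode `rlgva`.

t(19)→g(6) and h(7)→k(10) fit y≡17x+21 (mod 26); the inverse of 17 mod 26 is 23. Treating letters as 0–25, the rule is x ↦ 17x + 21 (mod 26).
Decoding rlgva: r(17)→23·(17−21)≡12=m; l(11)→23·(11−21)≡4=e; g(6)→23·(6−21)≡19=t; v(21)→23·(21−21)≡0=a; a(0)→23·(0−21)≡11=l (all mod 26).

metal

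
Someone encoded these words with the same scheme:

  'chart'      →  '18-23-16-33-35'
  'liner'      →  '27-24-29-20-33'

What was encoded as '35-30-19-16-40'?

c is letter #3 and maps to 18: an offset of 15. Letters become their 1-based position plus 15 (so a→16, b→17, …).
Decoding 35-30-19-16-40: 35→(35−15)÷1=20=t, 30→(30−15)÷1=15=o, 19→(19−15)÷1=4=d, 16→(16−15)÷1=1=a, 40→(40−15)÷1=25=y.

today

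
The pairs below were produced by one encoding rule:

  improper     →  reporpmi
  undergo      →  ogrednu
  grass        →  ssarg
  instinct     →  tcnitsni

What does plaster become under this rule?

retsalp

The word is simply reversed.
On plaster: reverse → retsalp.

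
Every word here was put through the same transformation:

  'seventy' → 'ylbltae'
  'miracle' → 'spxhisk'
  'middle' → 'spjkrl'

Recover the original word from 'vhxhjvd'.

paradox

The shifts repeat in a cycle of length 2: positions 0,1,… shift by +6, +7, then the pattern repeats.
Decoding vhxhjvd: v−6=p, h−7=a, x−6=r, h−7=a, j−6=d, v−7=o, d−6=x.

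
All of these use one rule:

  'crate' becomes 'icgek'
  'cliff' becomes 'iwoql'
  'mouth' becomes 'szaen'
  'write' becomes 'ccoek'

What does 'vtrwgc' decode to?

Shifts by position in crate: pos 0: c→i (+6), pos 1: r→c (+11), pos 2: a→g (+6), pos 3: t→e (+11) — repeating every 2. The shifts repeat in a cycle of length 2: positions 0,1,… shift by +6, +11, then the pattern repeats.
Decoding vtrwgc: v−6=p, t−11=i, r−6=l, w−11=l, g−6=a, c−11=r.

pillar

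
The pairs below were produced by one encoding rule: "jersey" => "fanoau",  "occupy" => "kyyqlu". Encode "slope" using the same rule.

ohkla

Compare letters: j→f is +22, e→a is +22, r→n is +22 — a constant shift. This is a Caesar cipher with shift 22.
For slope: s+22=o, l+22=h, o+22=k, p+22=l, e+22=a.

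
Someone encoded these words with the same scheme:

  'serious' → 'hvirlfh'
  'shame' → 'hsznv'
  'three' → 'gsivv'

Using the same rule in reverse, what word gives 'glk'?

top

Each pair mirrors across the alphabet (s↔h, e↔v, r↔i): positions sum to 25. This is the alphabet-reversal cipher (Atbash): a becomes z, b becomes y, etc.
Reversing it on glk: g↔t, l↔o, k↔p.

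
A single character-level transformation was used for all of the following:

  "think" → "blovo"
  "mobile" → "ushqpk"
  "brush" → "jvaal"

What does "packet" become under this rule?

It's a Vigenère-style cipher with numeric key [8,4,6]: position i shifts by key[i mod 3].
For packet: p+8=x, a+4=e, c+6=i, k+8=s, e+4=i, t+6=z.

xeisiz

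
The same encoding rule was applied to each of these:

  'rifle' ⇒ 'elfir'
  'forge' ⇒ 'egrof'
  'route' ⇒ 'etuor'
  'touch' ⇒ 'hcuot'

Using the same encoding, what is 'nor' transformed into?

ron

The output letters match the input read backwards: rifle reversed is elfir. It's just the letters in reverse order.
For nor: reverse → ron.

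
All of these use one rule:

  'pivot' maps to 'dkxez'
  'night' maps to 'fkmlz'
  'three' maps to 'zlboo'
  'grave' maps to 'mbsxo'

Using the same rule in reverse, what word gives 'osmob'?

eager

p(15)→d(3) and i(8)→k(10) fit y≡25x+18 (mod 26); the inverse of 25 mod 26 is 25. This is an affine cipher: with a=0,…,z=25, each position x becomes (25x+18) mod 26.
Reversing it on osmob: o(14)→25·(14−18)≡4=e; s(18)→25·(18−18)≡0=a; m(12)→25·(12−18)≡6=g; o(14)→25·(14−18)≡4=e; b(1)→25·(1−18)≡17=r (all mod 26).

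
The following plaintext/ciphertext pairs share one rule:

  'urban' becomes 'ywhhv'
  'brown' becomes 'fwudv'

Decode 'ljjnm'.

hedge

The shift increases by 1 at each position, starting from +4: 4, 5, 6, ….
Reversing it on ljjnm: l−4=h, j−5=e, j−6=d, n−7=g, m−8=e.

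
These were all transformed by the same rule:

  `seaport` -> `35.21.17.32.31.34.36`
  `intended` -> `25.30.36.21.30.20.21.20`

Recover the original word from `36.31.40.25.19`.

s is letter #19 and maps to 35: an offset of 16. Each letter is replaced by its alphabet position (a=1..z=26) + 16.
Decoding 36.31.40.25.19: 36→(36−16)÷1=20=t, 31→(31−16)÷1=15=o, 40→(40−16)÷1=24=x, 25→(25−16)÷1=9=i, 19→(19−16)÷1=3=c.

toxic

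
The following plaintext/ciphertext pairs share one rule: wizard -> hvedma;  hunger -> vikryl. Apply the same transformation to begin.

The output letters match the input read backwards, each shifted +4: wizard reversed is draziw. The word is reversed, then every letter is shifted forward by 4.
On begin: reverse → nigeb; then shift: n+4=r, i+4=m, g+4=k, e+4=i, b+4=f.

rmkif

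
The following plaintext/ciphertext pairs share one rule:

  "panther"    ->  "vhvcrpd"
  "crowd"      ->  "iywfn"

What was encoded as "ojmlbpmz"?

In panther: p→v is +6, a→h is +7, n→v is +8, t→c is +9 — the shift increases by 1 each position. Each letter shifts forward by (position + 6), i.e. 6, 7, 8, … — the shift grows by one for each successive letter.
Decoding ojmlbpmz: o−6=i, j−7=c, m−8=e, l−9=c, b−10=r, p−11=e, m−12=a, z−13=m.

icecream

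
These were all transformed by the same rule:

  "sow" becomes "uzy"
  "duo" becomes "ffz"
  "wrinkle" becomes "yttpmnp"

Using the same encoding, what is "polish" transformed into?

Vowels shift forward by 11 and consonants shift forward by 2.
Applying it to polish: p(cons)+2=r, o(vowel)+11=z, l(cons)+2=n, i(vowel)+11=t, s(cons)+2=u, h(cons)+2=j.

rzntuj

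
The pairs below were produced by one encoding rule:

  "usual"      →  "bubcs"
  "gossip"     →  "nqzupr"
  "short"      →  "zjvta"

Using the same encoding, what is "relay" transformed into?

ygscf

Shifts by position in usual: pos 0: u→b (+7), pos 1: s→u (+2), pos 2: u→b (+7), pos 3: a→c (+2) — repeating every 2. The shifts repeat in a cycle of length 2: positions 0,1,… shift by +7, +2, then the pattern repeats.
For relay: r+7=y, e+2=g, l+7=s, a+2=c, y+7=f.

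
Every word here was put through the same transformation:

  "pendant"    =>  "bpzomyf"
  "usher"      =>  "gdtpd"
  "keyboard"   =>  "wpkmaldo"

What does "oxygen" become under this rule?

aikrqy

Shifts by position in pendant: pos 0: p→b (+12), pos 1: e→p (+11), pos 2: n→z (+12), pos 3: d→o (+11) — repeating every 2. A repeating key of period 2 is used — shifts +12, +11 over and over.
Applying it to oxygen: o+12=a, x+11=i, y+12=k, g+11=r, e+12=q, n+11=y.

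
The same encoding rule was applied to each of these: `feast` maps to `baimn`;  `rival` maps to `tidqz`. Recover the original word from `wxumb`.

tempo

Two steps: reverse the string, then apply a Caesar shift of +8.
Undoing it on wxumb: shift back: w−8=o, x−8=p, u−8=m, m−8=e, b−8=t → opmet; then reverse → tempo.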